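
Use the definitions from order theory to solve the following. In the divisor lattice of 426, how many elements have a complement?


An element a is complemented if some b has a meet b = bottom, a join b = top.
a is complemented iff gcd(a, n/a)=1, i.e. a is a unitary divisor of 426.
Complemented elements: 1, 2, 3, 6, 71, 142, ... (2 more)
Count: 8


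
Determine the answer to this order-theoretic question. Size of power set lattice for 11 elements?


Power set = 2^n.
2^11 = 2048


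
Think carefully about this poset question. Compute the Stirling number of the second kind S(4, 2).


S(n,k) = k*S(n-1,k) + S(n-1,k-1).
S(3,2) = 3, S(3,1) = 1
S(4,2) = 2*3 + 1 = 6 + 1
S(4,2) = 7


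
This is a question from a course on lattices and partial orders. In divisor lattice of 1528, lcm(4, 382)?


Join=lcm.
gcd(4,382)=2
lcm=764


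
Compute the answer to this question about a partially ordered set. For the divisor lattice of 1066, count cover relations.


A cover relation a -< b holds when a < b with no c strictly between.
Cover relations:
  1 -< 2
  1 -< 13
  1 -< 41
  2 -< 26
  2 -< 82
  13 -< 26
  13 -< 533
  26 -< 1066
  ...4 more
Total: 12


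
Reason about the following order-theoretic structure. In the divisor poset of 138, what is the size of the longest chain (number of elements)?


A chain is a totally ordered subset; we count the number of elements in a maximum chain.
Compute, for each element x, the size of the longest chain ending at x:
  1: 1
  2: 2
  3: 2
  23: 2
  6: 3
  46: 3
  ...
A maximum chain: 1 < 2 < 6 < 138
Number of elements in the longest chain: 4


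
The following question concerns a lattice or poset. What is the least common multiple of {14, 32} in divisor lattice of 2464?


In a divisor lattice, join = lcm (least common multiple).
Compute lcm iteratively: start with first element, then lcm(current, next).
Elements: [14, 32]
lcm(14,32) = 224
Final lcm = 224


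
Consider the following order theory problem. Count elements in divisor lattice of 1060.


Divisors of 1060: [1, 2, 4, 5, 10, 20, 53, 106, 212, 265, 530, 1060]
Count: 12


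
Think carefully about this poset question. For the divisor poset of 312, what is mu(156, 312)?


In a divisor lattice, mu(a,b) = mu(b/a) where mu is the classical Mobius function.
b/a = 312/156 = 2
Prime factorization of 2: primes [2]
2 is squarefree with 1 prime factor(s), so mu(2) = (-1)^1 = -1


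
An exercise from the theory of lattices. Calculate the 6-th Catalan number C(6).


C(n) = C(2n, n) / (n+1).
C(12, 6) = 924
C(6) = 924 / 7 = 132


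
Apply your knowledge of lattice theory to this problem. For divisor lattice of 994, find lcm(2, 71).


In a divisor lattice, join = lcm (least common multiple).
Compute lcm iteratively: start with first element, then lcm(current, next).
Elements: [2, 71]
lcm(2,71) = 142
Final lcm = 142


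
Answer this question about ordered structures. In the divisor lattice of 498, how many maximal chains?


A maximal chain goes from the minimum element to a maximal element via cover relations.
Counting all min-to-max paths in the cover graph.
Total maximal chains: 6


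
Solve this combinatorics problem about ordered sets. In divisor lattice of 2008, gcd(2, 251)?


Meet=gcd.
gcd(2,251)=1


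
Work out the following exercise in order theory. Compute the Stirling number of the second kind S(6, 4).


S(n,k) = k*S(n-1,k) + S(n-1,k-1).
S(5,4) = 10, S(5,3) = 25
S(6,4) = 4*10 + 25 = 40 + 25
S(6,4) = 65


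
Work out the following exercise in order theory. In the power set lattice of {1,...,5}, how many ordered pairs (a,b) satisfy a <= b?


The order relation is {(a,b) : a <= b}, reflexive so it includes (a,a).
Examples: ({},{}), ({},{1,2}), ({},{1,2,3}), ({},{1,2,3,4}), ({},{1,2,3,4,5}), ...
Total ordered pairs: 243


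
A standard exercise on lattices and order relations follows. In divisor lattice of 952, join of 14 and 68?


In a divisor lattice, join = lcm (least common multiple).
gcd(14,68) = 2
lcm(14,68) = 14*68/gcd = 952/2 = 476


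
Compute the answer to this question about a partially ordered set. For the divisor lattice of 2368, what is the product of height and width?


Height = length of longest chain minus 1; width = size of largest antichain.
A maximum chain: 1 | 37 | 74 | 148 | 296 | 592 | 1184 | 2368  (height 7).
A maximum antichain: {2, 37}  (width 2).
Product = 7 * 2 = 14


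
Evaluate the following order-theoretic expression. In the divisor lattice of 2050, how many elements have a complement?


An element a is complemented if some b has a meet b = bottom, a join b = top.
a is complemented iff gcd(a, n/a)=1, i.e. a is a unitary divisor of 2050.
Complemented elements: 1, 2, 25, 41, 50, 82, ... (2 more)
Count: 8


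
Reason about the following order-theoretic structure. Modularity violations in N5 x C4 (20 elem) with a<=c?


Modular law: if a <= c then a v (b ^ c) = (a v b) ^ c.
Check all triples (a,b,c) with a <= c among 20 elements.
  e.g. a=(a,0), b=(c,0), c=(b,0): lhs=(a,0) != rhs=(b,0)
  e.g. a=(a,0), b=(c,1), c=(b,0): lhs=(a,0) != rhs=(b,0)
Total violating triples: 40


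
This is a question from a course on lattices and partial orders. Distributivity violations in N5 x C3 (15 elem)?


Distributive law: a ^ (b v c) = (a ^ b) v (a ^ c).
Check all 15^3 = 3375 ordered triples (a,b,c).
  e.g. a=(b,0), b=(a,0), c=(c,0): lhs=(b,0) != rhs=(a,0)
  e.g. a=(b,0), b=(a,0), c=(c,1): lhs=(b,0) != rhs=(a,0)
Total violating triples: 54


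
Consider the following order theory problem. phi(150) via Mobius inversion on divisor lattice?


phi(n) = n * prod_{p|n} (1 - 1/p).
Prime divisors of 150: [2, 3, 5]
phi(150) = 150 * (1 - 1/2) * (1 - 1/3) * (1 - 1/5)
phi(150) = 40


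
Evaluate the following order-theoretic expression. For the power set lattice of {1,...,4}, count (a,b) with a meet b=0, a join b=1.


Complement pair (a,b): a meet b = bottom, a join b = top.
Here: A intersect B = {} and A union B = {1,...,4}.
Pairs found: ({},{1,2,3,4}), ({1},{2,3,4}), ({2},{1,3,4}), ({3},{1,2,4}), ... (12 more)
Total ordered pairs: 16


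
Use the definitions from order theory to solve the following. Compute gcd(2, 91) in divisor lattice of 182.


In a divisor lattice, meet = gcd (greatest common divisor).
By Euclidean algorithm or factoring: gcd(2,91) = 1


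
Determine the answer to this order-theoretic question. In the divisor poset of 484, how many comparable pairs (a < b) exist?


A comparable pair {a,b} has a < b or b < a in the order.
Count unordered pairs where one element is strictly below the other.
Examples: {1,2}, {1,4}, {1,11}, {1,22}, ...
Total comparable pairs: 27


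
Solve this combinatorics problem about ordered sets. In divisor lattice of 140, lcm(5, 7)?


Join=lcm.
gcd(5,7)=1
lcm=35


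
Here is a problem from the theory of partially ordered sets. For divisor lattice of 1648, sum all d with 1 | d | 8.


Interval [1,8] in divisors of 1648: [1, 2, 4, 8]
Sum = 15


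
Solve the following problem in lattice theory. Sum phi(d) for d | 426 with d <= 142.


Divisors of 426 up to 142: [1, 2, 3, 6, 71, 142]
phi values: [1, 1, 2, 2, 70, 70]
Sum = 146


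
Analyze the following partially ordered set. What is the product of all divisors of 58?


Divisors of 58: [1, 2, 29, 58]
Product = n^(d(n)/2) = 58^(4/2)
Product = 3364


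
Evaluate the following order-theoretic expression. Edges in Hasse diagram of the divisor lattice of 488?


A cover relation a -< b holds when a < b with no c strictly between.
Cover relations:
  1 -< 2
  1 -< 61
  2 -< 4
  2 -< 122
  4 -< 8
  4 -< 244
  8 -< 488
  61 -< 122
  ...2 more
Total: 10


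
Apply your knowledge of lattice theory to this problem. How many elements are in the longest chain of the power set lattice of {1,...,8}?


A chain is a totally ordered subset; we count the number of elements in a maximum chain.
Compute, for each element x, the size of the longest chain ending at x:
  {}: 1
  {1}: 2
  {2}: 2
  {3}: 2
  {4}: 2
  {5}: 2
  ...
A maximum chain: {} < {1} < {1,2} < {1,2,3} < {1,2,3,4} < {1,2,3,4,5} < {1,2,3,4,5,6} < {1,2,3,4,5,6,7} < {1,2,3,4,5,6,7,8}
Number of elements in the longest chain: 9


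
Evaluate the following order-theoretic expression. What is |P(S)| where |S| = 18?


Power set = 2^n.
2^18 = 262144


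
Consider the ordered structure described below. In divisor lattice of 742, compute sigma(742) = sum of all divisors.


sigma(n) = sum of divisors.
Divisors of 742: [1, 2, 7, 14, 53, 106, 371, 742]
Sum = 1296


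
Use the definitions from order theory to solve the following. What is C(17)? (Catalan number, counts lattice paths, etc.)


C(n) = C(2n, n) / (n+1).
C(34, 17) = 2333606220
C(17) = 2333606220 / 18 = 129644790


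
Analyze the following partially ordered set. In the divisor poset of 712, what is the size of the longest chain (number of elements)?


A chain is a totally ordered subset; we count the number of elements in a maximum chain.
Compute, for each element x, the size of the longest chain ending at x:
  1: 1
  2: 2
  89: 2
  4: 3
  8: 4
  178: 3
  ...
A maximum chain: 1 < 2 < 4 < 8 < 712
Number of elements in the longest chain: 5


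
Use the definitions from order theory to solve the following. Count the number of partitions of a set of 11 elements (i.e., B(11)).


B(n) = number of set partitions of an n-element set.
B(n) satisfies the recurrence: B(n+1) = sum_k C(n,k)*B(k).
B(11) = 678570


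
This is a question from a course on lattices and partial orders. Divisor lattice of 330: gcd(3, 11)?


Meet=gcd.
gcd(3,11)=1


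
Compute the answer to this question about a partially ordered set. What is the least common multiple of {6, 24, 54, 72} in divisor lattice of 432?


In a divisor lattice, join = lcm (least common multiple).
Compute lcm iteratively: start with first element, then lcm(current, next).
Elements: [6, 24, 54, 72]
lcm(6,24) = 24
lcm(24,54) = 216
lcm(216,72) = 216
Final lcm = 216


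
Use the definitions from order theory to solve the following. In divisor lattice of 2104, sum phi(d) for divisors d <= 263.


Divisors of 2104 up to 263: [1, 2, 4, 8, 263]
phi values: [1, 1, 2, 4, 262]
Sum = 270


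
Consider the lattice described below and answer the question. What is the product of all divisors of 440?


Divisors of 440: [1, 2, 4, 5, 8, 10, 11, 20, 22, 40, 44, 55, 88, 110, 220, 440]
Product = n^(d(n)/2) = 440^(16/2)
Product = 1404822362521600000000


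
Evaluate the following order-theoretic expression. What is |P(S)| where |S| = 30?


Power set = 2^n.
2^30 = 1073741824


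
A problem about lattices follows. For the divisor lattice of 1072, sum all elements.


sigma(n) = sum of divisors.
Divisors of 1072: [1, 2, 4, 8, 16, 67, 134, 268, 536, 1072]
Sum = 2108


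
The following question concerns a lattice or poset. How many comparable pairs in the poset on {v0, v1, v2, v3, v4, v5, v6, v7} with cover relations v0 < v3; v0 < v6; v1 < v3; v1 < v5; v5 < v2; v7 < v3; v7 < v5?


A comparable pair {a,b} has a < b or b < a in the order.
Count unordered pairs where one element is strictly below the other.
Examples: {v0,v3}, {v0,v6}, {v1,v2}, {v1,v3}, ...
Total comparable pairs: 9


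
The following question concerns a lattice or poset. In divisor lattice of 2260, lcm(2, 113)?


Join=lcm.
gcd(2,113)=1
lcm=226


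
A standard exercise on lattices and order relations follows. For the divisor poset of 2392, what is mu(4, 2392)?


In a divisor lattice, mu(a,b) = mu(b/a) where mu is the classical Mobius function.
b/a = 2392/4 = 598
Prime factorization of 598: primes [2, 13, 23]
598 is squarefree with 3 prime factor(s), so mu(598) = (-1)^3 = -1


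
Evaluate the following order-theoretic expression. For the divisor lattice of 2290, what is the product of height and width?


Height = length of longest chain minus 1; width = size of largest antichain.
A maximum chain: 1 | 229 | 1145 | 2290  (height 3).
A maximum antichain: {2, 5, 229}  (width 3).
Product = 3 * 3 = 9


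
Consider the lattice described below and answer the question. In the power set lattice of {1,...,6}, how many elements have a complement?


An element a is complemented if some b has a meet b = bottom, a join b = top.
every subset A has complement S\A, so all elements are complemented.
Complemented elements: {}, {1}, {2}, {3}, {4}, {5}, ... (58 more)
Count: 64


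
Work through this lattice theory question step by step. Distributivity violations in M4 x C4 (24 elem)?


Distributive law: a ^ (b v c) = (a ^ b) v (a ^ c).
Check all 24^3 = 13824 ordered triples (a,b,c).
  e.g. a=(a1,0), b=(a2,0), c=(a3,0): lhs=(a1,0) != rhs=(0,0)
  e.g. a=(a1,0), b=(a2,0), c=(a3,1): lhs=(a1,0) != rhs=(0,0)
Total violating triples: 1536


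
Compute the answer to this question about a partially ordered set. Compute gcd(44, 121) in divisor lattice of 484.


In a divisor lattice, meet = gcd (greatest common divisor).
By Euclidean algorithm or factoring: gcd(44,121) = 11


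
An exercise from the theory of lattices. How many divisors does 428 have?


Divisors of 428: [1, 2, 4, 107, 214, 428]
Count: 6


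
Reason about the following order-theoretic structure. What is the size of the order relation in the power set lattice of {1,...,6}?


The order relation is {(a,b) : a <= b}, reflexive so it includes (a,a).
Examples: ({},{}), ({},{1,2}), ({},{1,2,3}), ({},{1,2,3,4}), ({},{1,2,3,4,5}), ...
Total ordered pairs: 729


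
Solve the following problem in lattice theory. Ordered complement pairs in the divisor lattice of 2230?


Complement pair (a,b): a meet b = bottom, a join b = top.
Here: gcd(a,b)=1 and lcm(a,b)=2230, i.e. a*b=2230 with a,b coprime.
Pairs found: (1,2230), (2,1115), (5,446), (10,223), ... (4 more)
Total ordered pairs: 8


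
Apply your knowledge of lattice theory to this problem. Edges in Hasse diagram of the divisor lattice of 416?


A cover relation a -< b holds when a < b with no c strictly between.
Cover relations:
  1 -< 2
  1 -< 13
  2 -< 4
  2 -< 26
  4 -< 8
  4 -< 52
  8 -< 16
  8 -< 104
  ...8 more
Total: 16


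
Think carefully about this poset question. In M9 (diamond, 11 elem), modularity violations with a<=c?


Modular law: if a <= c then a v (b ^ c) = (a v b) ^ c.
Check all triples (a,b,c) with a <= c among 11 elements.
This lattice is modular (diamonds M_m and their chain-products are modular).
Total violating triples: 0


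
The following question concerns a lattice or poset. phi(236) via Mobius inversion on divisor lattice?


phi(n) = n * prod_{p|n} (1 - 1/p).
Prime divisors of 236: [2, 59]
phi(236) = 236 * (1 - 1/2) * (1 - 1/59)
phi(236) = 116


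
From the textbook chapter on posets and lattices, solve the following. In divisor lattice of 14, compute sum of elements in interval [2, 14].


Interval [2,14] in divisors of 14: [2, 14]
Sum = 16


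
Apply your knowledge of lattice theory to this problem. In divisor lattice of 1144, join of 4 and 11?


In a divisor lattice, join = lcm (least common multiple).
gcd(4,11) = 1
lcm(4,11) = 4*11/gcd = 44/1 = 44


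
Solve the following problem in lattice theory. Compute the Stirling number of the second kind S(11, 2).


S(n,k) = k*S(n-1,k) + S(n-1,k-1).
S(10,2) = 511, S(10,1) = 1
S(11,2) = 2*511 + 1 = 1022 + 1
S(11,2) = 1023


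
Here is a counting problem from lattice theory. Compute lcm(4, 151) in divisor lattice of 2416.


In a divisor lattice, join = lcm (least common multiple).
gcd(4,151) = 1
lcm(4,151) = 4*151/gcd = 604/1 = 604


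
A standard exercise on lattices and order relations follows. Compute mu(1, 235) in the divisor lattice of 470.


In a divisor lattice, mu(a,b) = mu(b/a) where mu is the classical Mobius function.
b/a = 235/1 = 235
Prime factorization of 235: primes [5, 47]
235 is squarefree with 2 prime factor(s), so mu(235) = (-1)^2 = 1


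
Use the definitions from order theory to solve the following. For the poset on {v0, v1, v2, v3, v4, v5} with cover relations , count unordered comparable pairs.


A comparable pair {a,b} has a < b or b < a in the order.
Count unordered pairs where one element is strictly below the other.
Total comparable pairs: 0


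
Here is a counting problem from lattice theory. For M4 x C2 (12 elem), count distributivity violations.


Distributive law: a ^ (b v c) = (a ^ b) v (a ^ c).
Check all 12^3 = 1728 ordered triples (a,b,c).
  e.g. a=(a1,0), b=(a2,0), c=(a3,0): lhs=(a1,0) != rhs=(0,0)
  e.g. a=(a1,0), b=(a2,0), c=(a3,1): lhs=(a1,0) != rhs=(0,0)
Total violating triples: 192


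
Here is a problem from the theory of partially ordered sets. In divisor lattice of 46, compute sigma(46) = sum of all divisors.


sigma(n) = sum of divisors.
Divisors of 46: [1, 2, 23, 46]
Sum = 72


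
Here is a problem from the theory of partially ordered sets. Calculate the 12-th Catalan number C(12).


C(n) = C(2n, n) / (n+1).
C(24, 12) = 2704156
C(12) = 2704156 / 13 = 208012


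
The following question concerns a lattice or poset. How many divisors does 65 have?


Divisors of 65: [1, 5, 13, 65]
Count: 4


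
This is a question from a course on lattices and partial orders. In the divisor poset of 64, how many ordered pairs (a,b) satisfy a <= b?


The order relation is {(a,b) : a <= b}, reflexive so it includes (a,a).
Examples: (1,1), (1,16), (1,2), (1,32), (1,4), ...
Total ordered pairs: 28


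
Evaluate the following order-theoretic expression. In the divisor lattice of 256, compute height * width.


Height = length of longest chain minus 1; width = size of largest antichain.
A maximum chain: 1 | 2 | 4 | 8 | 16 | 32 | 64 | 128 | 256  (height 8).
A maximum antichain: {1}  (width 1).
Product = 8 * 1 = 8


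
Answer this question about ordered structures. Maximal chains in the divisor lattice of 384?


A maximal chain goes from the minimum element to a maximal element via cover relations.
Counting all min-to-max paths in the cover graph.
Total maximal chains: 8


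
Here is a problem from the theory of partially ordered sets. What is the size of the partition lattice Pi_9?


B(n) = number of set partitions of an n-element set.
B(n) satisfies the recurrence: B(n+1) = sum_k C(n,k)*B(k).
B(9) = 21147


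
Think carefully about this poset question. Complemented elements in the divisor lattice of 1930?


An element a is complemented if some b has a meet b = bottom, a join b = top.
a is complemented iff gcd(a, n/a)=1, i.e. a is a unitary divisor of 1930.
Complemented elements: 1, 2, 5, 10, 193, 386, ... (2 more)
Count: 8


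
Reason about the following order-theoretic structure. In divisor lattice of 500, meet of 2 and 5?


In a divisor lattice, meet = gcd (greatest common divisor).
By Euclidean algorithm or factoring: gcd(2,5) = 1


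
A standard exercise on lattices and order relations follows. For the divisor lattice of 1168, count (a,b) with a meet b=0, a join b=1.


Complement pair (a,b): a meet b = bottom, a join b = top.
Here: gcd(a,b)=1 and lcm(a,b)=1168, i.e. a*b=1168 with a,b coprime.
Pairs found: (1,1168), (16,73), (73,16), (1168,1)
Total ordered pairs: 4


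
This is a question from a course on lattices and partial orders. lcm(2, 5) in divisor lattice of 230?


Join=lcm.
gcd(2,5)=1
lcm=10


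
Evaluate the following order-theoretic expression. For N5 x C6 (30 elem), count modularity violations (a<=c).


Modular law: if a <= c then a v (b ^ c) = (a v b) ^ c.
Check all triples (a,b,c) with a <= c among 30 elements.
  e.g. a=(a,0), b=(c,0), c=(b,0): lhs=(a,0) != rhs=(b,0)
  e.g. a=(a,0), b=(c,1), c=(b,0): lhs=(a,0) != rhs=(b,0)
Total violating triples: 126


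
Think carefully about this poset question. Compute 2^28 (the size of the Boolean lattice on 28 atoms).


Power set = 2^n.
2^28 = 268435456


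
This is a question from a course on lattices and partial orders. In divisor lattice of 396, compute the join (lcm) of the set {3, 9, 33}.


In a divisor lattice, join = lcm (least common multiple).
Compute lcm iteratively: start with first element, then lcm(current, next).
Elements: [3, 9, 33]
lcm(3,9) = 9
lcm(9,33) = 99
Final lcm = 99


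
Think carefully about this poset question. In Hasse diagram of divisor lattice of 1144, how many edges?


A cover relation a -< b holds when a < b with no c strictly between.
Cover relations:
  1 -< 2
  1 -< 11
  1 -< 13
  2 -< 4
  2 -< 22
  2 -< 26
  4 -< 8
  4 -< 44
  ...20 more
Total: 28


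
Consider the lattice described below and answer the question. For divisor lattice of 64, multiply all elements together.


Divisors of 64: [1, 2, 4, 8, 16, 32, 64]
Product = n^(d(n)/2) = 64^(7/2)
Product = 2097152


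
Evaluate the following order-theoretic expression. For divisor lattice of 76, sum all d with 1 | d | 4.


Interval [1,4] in divisors of 76: [1, 2, 4]
Sum = 7


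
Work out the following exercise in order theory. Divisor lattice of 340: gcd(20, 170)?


Meet=gcd.
gcd(20,170)=10


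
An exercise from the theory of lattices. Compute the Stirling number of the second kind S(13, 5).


S(n,k) = k*S(n-1,k) + S(n-1,k-1).
S(12,5) = 1379400, S(12,4) = 611501
S(13,5) = 5*1379400 + 611501 = 6897000 + 611501
S(13,5) = 7508501


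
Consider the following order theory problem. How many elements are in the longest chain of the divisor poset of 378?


A chain is a totally ordered subset; we count the number of elements in a maximum chain.
Compute, for each element x, the size of the longest chain ending at x:
  1: 1
  2: 2
  3: 2
  7: 2
  9: 3
  6: 3
  ...
A maximum chain: 1 < 2 < 6 < 18 < 54 < 378
Number of elements in the longest chain: 6


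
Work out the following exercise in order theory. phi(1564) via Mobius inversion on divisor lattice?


phi(n) = n * prod_{p|n} (1 - 1/p).
Prime divisors of 1564: [2, 17, 23]
phi(1564) = 1564 * (1 - 1/2) * (1 - 1/17) * (1 - 1/23)
phi(1564) = 704


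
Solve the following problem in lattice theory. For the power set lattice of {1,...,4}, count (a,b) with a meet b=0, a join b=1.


Complement pair (a,b): a meet b = bottom, a join b = top.
Here: A intersect B = {} and A union B = {1,...,4}.
Pairs found: ({},{1,2,3,4}), ({1},{2,3,4}), ({2},{1,3,4}), ({3},{1,2,4}), ... (12 more)
Total ordered pairs: 16


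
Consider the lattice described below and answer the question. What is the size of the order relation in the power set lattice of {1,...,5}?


The order relation is {(a,b) : a <= b}, reflexive so it includes (a,a).
Examples: ({},{}), ({},{1,2}), ({},{1,2,3}), ({},{1,2,3,4}), ({},{1,2,3,4,5}), ...
Total ordered pairs: 243


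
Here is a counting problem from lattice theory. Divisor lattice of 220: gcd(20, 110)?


Meet=gcd.
gcd(20,110)=10


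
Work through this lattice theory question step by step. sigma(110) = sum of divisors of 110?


sigma(n) = sum of divisors.
Divisors of 110: [1, 2, 5, 10, 11, 22, 55, 110]
Sum = 216


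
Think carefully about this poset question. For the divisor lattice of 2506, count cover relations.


A cover relation a -< b holds when a < b with no c strictly between.
Cover relations:
  1 -< 2
  1 -< 7
  1 -< 179
  2 -< 14
  2 -< 358
  7 -< 14
  7 -< 1253
  14 -< 2506
  ...4 more
Total: 12


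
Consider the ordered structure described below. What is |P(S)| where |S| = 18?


Power set = 2^n.
2^18 = 262144


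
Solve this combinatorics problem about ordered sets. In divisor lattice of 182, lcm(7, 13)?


Join=lcm.
gcd(7,13)=1
lcm=91


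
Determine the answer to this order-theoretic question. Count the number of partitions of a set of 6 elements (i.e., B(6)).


B(n) = number of set partitions of an n-element set.
B(n) satisfies the recurrence: B(n+1) = sum_k C(n,k)*B(k).
B(6) = 203


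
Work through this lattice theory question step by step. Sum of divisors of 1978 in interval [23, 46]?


Interval [23,46] in divisors of 1978: [23, 46]
Sum = 69


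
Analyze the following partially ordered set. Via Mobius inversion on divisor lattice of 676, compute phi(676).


phi(n) = n * prod_{p|n} (1 - 1/p).
Prime divisors of 676: [2, 13]
phi(676) = 676 * (1 - 1/2) * (1 - 1/13)
phi(676) = 312


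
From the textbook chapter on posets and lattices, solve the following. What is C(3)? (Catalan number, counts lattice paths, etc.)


C(n) = C(2n, n) / (n+1).
C(6, 3) = 20
C(3) = 20 / 4 = 5


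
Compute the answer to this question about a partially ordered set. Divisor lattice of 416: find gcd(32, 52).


In a divisor lattice, meet = gcd (greatest common divisor).
By Euclidean algorithm or factoring: gcd(32,52) = 4


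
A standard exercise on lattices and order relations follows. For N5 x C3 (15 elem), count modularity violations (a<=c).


Modular law: if a <= c then a v (b ^ c) = (a v b) ^ c.
Check all triples (a,b,c) with a <= c among 15 elements.
  e.g. a=(a,0), b=(c,0), c=(b,0): lhs=(a,0) != rhs=(b,0)
  e.g. a=(a,0), b=(c,1), c=(b,0): lhs=(a,0) != rhs=(b,0)
Total violating triples: 18


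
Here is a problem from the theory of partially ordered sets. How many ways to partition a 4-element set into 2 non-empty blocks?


S(n,k) = k*S(n-1,k) + S(n-1,k-1).
S(3,2) = 3, S(3,1) = 1
S(4,2) = 2*3 + 1 = 6 + 1
S(4,2) = 7


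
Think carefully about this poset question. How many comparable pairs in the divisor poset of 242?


A comparable pair {a,b} has a < b or b < a in the order.
Count unordered pairs where one element is strictly below the other.
Examples: {1,2}, {1,11}, {1,22}, {1,121}, ...
Total comparable pairs: 12


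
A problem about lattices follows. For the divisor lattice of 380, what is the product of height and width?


Height = length of longest chain minus 1; width = size of largest antichain.
A maximum chain: 1 | 19 | 95 | 190 | 380  (height 4).
A maximum antichain: {4, 10, 38, 95}  (width 4).
Product = 4 * 4 = 16


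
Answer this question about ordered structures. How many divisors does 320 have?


Divisors of 320: [1, 2, 4, 5, 8, 10, 16, 20, 32, 40, 64, 80, 160, 320]
Count: 14


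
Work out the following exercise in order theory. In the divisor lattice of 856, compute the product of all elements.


Divisors of 856: [1, 2, 4, 8, 107, 214, 428, 856]
Product = n^(d(n)/2) = 856^(8/2)
Product = 536902045696


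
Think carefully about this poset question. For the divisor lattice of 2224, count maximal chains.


A maximal chain goes from the minimum element to a maximal element via cover relations.
Counting all min-to-max paths in the cover graph.
Total maximal chains: 5


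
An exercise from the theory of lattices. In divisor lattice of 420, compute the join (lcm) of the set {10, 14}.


In a divisor lattice, join = lcm (least common multiple).
Compute lcm iteratively: start with first element, then lcm(current, next).
Elements: [10, 14]
lcm(10,14) = 70
Final lcm = 70


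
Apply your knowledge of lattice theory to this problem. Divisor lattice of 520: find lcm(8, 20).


In a divisor lattice, join = lcm (least common multiple).
gcd(8,20) = 4
lcm(8,20) = 8*20/gcd = 160/4 = 40


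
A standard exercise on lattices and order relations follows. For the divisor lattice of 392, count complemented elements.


An element a is complemented if some b has a meet b = bottom, a join b = top.
a is complemented iff gcd(a, n/a)=1, i.e. a is a unitary divisor of 392.
Complemented elements: 1, 8, 49, 392
Count: 4


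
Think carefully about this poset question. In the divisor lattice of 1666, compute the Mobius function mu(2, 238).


In a divisor lattice, mu(a,b) = mu(b/a) where mu is the classical Mobius function.
b/a = 238/2 = 119
Prime factorization of 119: primes [7, 17]
119 is squarefree with 2 prime factor(s), so mu(119) = (-1)^2 = 1


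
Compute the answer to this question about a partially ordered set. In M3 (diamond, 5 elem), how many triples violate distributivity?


Distributive law: a ^ (b v c) = (a ^ b) v (a ^ c).
Check all 5^3 = 125 ordered triples (a,b,c).
  e.g. a=a1, b=a2, c=a3: lhs=a1 != rhs=0
  e.g. a=a1, b=a3, c=a2: lhs=a1 != rhs=0
Total violating triples: 6


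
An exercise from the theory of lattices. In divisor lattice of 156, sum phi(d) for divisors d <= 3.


Divisors of 156 up to 3: [1, 2, 3]
phi values: [1, 1, 2]
Sum = 4


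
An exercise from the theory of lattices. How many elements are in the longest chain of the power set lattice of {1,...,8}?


A chain is a totally ordered subset; we count the number of elements in a maximum chain.
Compute, for each element x, the size of the longest chain ending at x:
  {}: 1
  {1}: 2
  {2}: 2
  {3}: 2
  {4}: 2
  {5}: 2
  ...
A maximum chain: {} < {1} < {1,2} < {1,2,3} < {1,2,3,4} < {1,2,3,4,5} < {1,2,3,4,5,6} < {1,2,3,4,5,6,7} < {1,2,3,4,5,6,7,8}
Number of elements in the longest chain: 9


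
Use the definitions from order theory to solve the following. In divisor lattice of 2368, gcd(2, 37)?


Meet=gcd.
gcd(2,37)=1


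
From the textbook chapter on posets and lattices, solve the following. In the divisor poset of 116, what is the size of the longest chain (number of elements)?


A chain is a totally ordered subset; we count the number of elements in a maximum chain.
Compute, for each element x, the size of the longest chain ending at x:
  1: 1
  2: 2
  29: 2
  4: 3
  58: 3
  116: 4
A maximum chain: 1 < 2 < 4 < 116
Number of elements in the longest chain: 4


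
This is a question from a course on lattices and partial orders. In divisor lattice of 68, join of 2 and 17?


In a divisor lattice, join = lcm (least common multiple).
gcd(2,17) = 1
lcm(2,17) = 2*17/gcd = 34/1 = 34


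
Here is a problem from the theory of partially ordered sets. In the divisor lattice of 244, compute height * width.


Height = length of longest chain minus 1; width = size of largest antichain.
A maximum chain: 1 | 61 | 122 | 244  (height 3).
A maximum antichain: {2, 61}  (width 2).
Product = 3 * 2 = 6


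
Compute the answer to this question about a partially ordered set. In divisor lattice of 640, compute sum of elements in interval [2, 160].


Interval [2,160] in divisors of 640: [2, 4, 8, 10, 16, 20, 32, 40, 80, 160]
Sum = 372


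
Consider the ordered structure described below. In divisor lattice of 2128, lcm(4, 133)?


Join=lcm.
gcd(4,133)=1
lcm=532


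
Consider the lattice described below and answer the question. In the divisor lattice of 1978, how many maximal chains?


A maximal chain goes from the minimum element to a maximal element via cover relations.
Counting all min-to-max paths in the cover graph.
Total maximal chains: 6


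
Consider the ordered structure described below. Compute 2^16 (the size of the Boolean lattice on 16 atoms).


Power set = 2^n.
2^16 = 65536


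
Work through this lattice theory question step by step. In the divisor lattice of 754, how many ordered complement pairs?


Complement pair (a,b): a meet b = bottom, a join b = top.
Here: gcd(a,b)=1 and lcm(a,b)=754, i.e. a*b=754 with a,b coprime.
Pairs found: (1,754), (2,377), (13,58), (26,29), ... (4 more)
Total ordered pairs: 8


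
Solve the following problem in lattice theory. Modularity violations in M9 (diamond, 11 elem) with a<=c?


Modular law: if a <= c then a v (b ^ c) = (a v b) ^ c.
Check all triples (a,b,c) with a <= c among 11 elements.
This lattice is modular (diamonds M_m and their chain-products are modular).
Total violating triples: 0


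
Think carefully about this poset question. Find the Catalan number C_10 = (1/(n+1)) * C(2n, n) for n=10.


C(n) = C(2n, n) / (n+1).
C(20, 10) = 184756
C(10) = 184756 / 11 = 16796


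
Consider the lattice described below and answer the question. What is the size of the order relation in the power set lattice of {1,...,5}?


The order relation is {(a,b) : a <= b}, reflexive so it includes (a,a).
Examples: ({},{}), ({},{1,2}), ({},{1,2,3}), ({},{1,2,3,4}), ({},{1,2,3,4,5}), ...
Total ordered pairs: 243


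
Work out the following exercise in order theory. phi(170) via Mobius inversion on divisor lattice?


phi(n) = n * prod_{p|n} (1 - 1/p).
Prime divisors of 170: [2, 5, 17]
phi(170) = 170 * (1 - 1/2) * (1 - 1/5) * (1 - 1/17)
phi(170) = 64


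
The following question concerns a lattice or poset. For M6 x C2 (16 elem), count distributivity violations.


Distributive law: a ^ (b v c) = (a ^ b) v (a ^ c).
Check all 16^3 = 4096 ordered triples (a,b,c).
  e.g. a=(a1,0), b=(a2,0), c=(a3,0): lhs=(a1,0) != rhs=(0,0)
  e.g. a=(a1,0), b=(a2,0), c=(a3,1): lhs=(a1,0) != rhs=(0,0)
Total violating triples: 960


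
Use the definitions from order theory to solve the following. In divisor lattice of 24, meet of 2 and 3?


In a divisor lattice, meet = gcd (greatest common divisor).
By Euclidean algorithm or factoring: gcd(2,3) = 1


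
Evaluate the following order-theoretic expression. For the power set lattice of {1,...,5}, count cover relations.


A cover relation a -< b holds when a < b with no c strictly between.
Cover relations:
  {} -< {1}
  {} -< {2}
  {} -< {3}
  {} -< {4}
  {} -< {5}
  {1} -< {1,2}
  {1} -< {1,3}
  {1} -< {1,4}
  ...72 more
Total: 80


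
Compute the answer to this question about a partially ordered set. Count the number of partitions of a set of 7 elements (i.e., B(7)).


B(n) = number of set partitions of an n-element set.
B(n) satisfies the recurrence: B(n+1) = sum_k C(n,k)*B(k).
B(7) = 877


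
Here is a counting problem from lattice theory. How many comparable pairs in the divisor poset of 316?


A comparable pair {a,b} has a < b or b < a in the order.
Count unordered pairs where one element is strictly below the other.
Examples: {1,2}, {1,4}, {1,79}, {1,158}, ...
Total comparable pairs: 12


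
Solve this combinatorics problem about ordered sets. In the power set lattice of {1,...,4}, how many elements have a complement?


An element a is complemented if some b has a meet b = bottom, a join b = top.
every subset A has complement S\A, so all elements are complemented.
Complemented elements: {}, {1}, {2}, {3}, {4}, {1,2}, ... (10 more)
Count: 16


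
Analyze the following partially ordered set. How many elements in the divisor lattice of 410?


Divisors of 410: [1, 2, 5, 10, 41, 82, 205, 410]
Count: 8


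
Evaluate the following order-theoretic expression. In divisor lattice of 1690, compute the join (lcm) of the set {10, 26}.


In a divisor lattice, join = lcm (least common multiple).
Compute lcm iteratively: start with first element, then lcm(current, next).
Elements: [10, 26]
lcm(10,26) = 130
Final lcm = 130


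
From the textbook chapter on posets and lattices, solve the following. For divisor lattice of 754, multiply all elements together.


Divisors of 754: [1, 2, 13, 26, 29, 58, 377, 754]
Product = n^(d(n)/2) = 754^(8/2)
Product = 323210442256


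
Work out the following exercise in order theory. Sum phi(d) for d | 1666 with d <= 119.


Divisors of 1666 up to 119: [1, 2, 7, 14, 17, 34, 49, 98, 119]
phi values: [1, 1, 6, 6, 16, 16, 42, 42, 96]
Sum = 226


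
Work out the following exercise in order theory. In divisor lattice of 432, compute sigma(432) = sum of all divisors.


sigma(n) = sum of divisors.
Divisors of 432: [1, 2, 3, 4, 6, 8, 9, 12, 16, 18, 24, 27, 36, 48, 54, 72, 108, 144, 216, 432]
Sum = 1240


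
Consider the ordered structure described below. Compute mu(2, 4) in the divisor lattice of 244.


In a divisor lattice, mu(a,b) = mu(b/a) where mu is the classical Mobius function.
b/a = 4/2 = 2
Prime factorization of 2: primes [2]
2 is squarefree with 1 prime factor(s), so mu(2) = (-1)^1 = -1


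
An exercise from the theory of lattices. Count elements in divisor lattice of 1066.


Divisors of 1066: [1, 2, 13, 26, 41, 82, 533, 1066]
Count: 8


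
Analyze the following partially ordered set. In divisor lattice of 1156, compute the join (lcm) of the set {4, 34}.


In a divisor lattice, join = lcm (least common multiple).
Compute lcm iteratively: start with first element, then lcm(current, next).
Elements: [4, 34]
lcm(4,34) = 68
Final lcm = 68


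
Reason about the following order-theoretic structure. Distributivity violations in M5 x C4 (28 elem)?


Distributive law: a ^ (b v c) = (a ^ b) v (a ^ c).
Check all 28^3 = 21952 ordered triples (a,b,c).
  e.g. a=(a1,0), b=(a2,0), c=(a3,0): lhs=(a1,0) != rhs=(0,0)
  e.g. a=(a1,0), b=(a2,0), c=(a3,1): lhs=(a1,0) != rhs=(0,0)
Total violating triples: 3840


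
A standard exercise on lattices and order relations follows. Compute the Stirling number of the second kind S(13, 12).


S(n,k) = k*S(n-1,k) + S(n-1,k-1).
S(12,12) = 1, S(12,11) = 66
S(13,12) = 12*1 + 66 = 12 + 66
S(13,12) = 78


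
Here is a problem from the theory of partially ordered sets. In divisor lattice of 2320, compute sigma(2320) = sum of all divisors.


sigma(n) = sum of divisors.
Divisors of 2320: [1, 2, 4, 5, 8, 10, 16, 20, 29, 40, 58, 80, 116, 145, 232, 290, 464, 580, 1160, 2320]
Sum = 5580


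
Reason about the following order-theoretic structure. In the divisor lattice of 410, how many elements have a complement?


An element a is complemented if some b has a meet b = bottom, a join b = top.
a is complemented iff gcd(a, n/a)=1, i.e. a is a unitary divisor of 410.
Complemented elements: 1, 2, 5, 10, 41, 82, ... (2 more)
Count: 8


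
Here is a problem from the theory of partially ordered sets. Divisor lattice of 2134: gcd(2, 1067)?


Meet=gcd.
gcd(2,1067)=1


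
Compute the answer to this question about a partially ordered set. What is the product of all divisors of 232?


Divisors of 232: [1, 2, 4, 8, 29, 58, 116, 232]
Product = n^(d(n)/2) = 232^(8/2)
Product = 2897022976


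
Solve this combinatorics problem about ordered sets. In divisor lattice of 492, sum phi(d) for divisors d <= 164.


Divisors of 492 up to 164: [1, 2, 3, 4, 6, 12, 41, 82, 123, 164]
phi values: [1, 1, 2, 2, 2, 4, 40, 40, 80, 80]
Sum = 252


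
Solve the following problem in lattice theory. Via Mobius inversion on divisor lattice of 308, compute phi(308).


phi(n) = n * prod_{p|n} (1 - 1/p).
Prime divisors of 308: [2, 7, 11]
phi(308) = 308 * (1 - 1/2) * (1 - 1/7) * (1 - 1/11)
phi(308) = 120


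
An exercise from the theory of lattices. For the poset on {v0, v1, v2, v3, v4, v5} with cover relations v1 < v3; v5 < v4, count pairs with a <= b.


The order relation is {(a,b) : a <= b}, reflexive so it includes (a,a).
Examples: (v0,v0), (v1,v1), (v1,v3), (v2,v2), (v3,v3), ...
Total ordered pairs: 8


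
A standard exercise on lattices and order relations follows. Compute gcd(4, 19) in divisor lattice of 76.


In a divisor lattice, meet = gcd (greatest common divisor).
By Euclidean algorithm or factoring: gcd(4,19) = 1


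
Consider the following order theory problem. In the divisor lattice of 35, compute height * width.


Height = length of longest chain minus 1; width = size of largest antichain.
A maximum chain: 1 | 7 | 35  (height 2).
A maximum antichain: {5, 7}  (width 2).
Product = 2 * 2 = 4


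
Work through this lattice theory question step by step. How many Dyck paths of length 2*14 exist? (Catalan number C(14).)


C(n) = C(2n, n) / (n+1).
C(28, 14) = 40116600
C(14) = 40116600 / 15 = 2674440


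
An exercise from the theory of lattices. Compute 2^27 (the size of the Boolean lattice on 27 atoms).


Power set = 2^n.
2^27 = 134217728


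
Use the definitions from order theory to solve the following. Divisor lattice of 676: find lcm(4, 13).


In a divisor lattice, join = lcm (least common multiple).
gcd(4,13) = 1
lcm(4,13) = 4*13/gcd = 52/1 = 52


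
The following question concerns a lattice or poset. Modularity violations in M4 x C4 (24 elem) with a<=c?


Modular law: if a <= c then a v (b ^ c) = (a v b) ^ c.
Check all triples (a,b,c) with a <= c among 24 elements.
This lattice is modular (diamonds M_m and their chain-products are modular).
Total violating triples: 0
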